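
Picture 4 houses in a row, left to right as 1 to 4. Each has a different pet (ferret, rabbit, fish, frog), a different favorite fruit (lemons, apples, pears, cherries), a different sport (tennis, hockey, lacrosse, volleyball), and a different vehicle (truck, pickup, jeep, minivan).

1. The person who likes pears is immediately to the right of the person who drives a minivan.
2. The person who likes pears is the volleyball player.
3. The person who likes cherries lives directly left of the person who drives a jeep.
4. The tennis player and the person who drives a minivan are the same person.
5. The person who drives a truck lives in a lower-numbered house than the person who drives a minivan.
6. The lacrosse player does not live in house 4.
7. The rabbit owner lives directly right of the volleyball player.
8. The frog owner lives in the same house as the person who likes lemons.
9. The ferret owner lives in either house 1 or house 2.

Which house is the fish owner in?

So house 4 gets hockey for sport.
Clue 2 places the person who likes pears in house 3.
By clue 2, the volleyball player is in house 3.
The rabbit owner is in house 4 (clue 7).
The only sport still possible for house 1 is lacrosse.
That leaves tennis as the sport for house 2.
By clue 1, the person who drives a minivan is in house 2.
From clue 5, the person who drives a truck must be in house 1.
House 3's pet must be fish (nothing else left).
House 4's favorite fruit must be apples (nothing else left).
The only vehicle still possible for house 4 is pickup.
Clue 3 places the person who likes cherries in house 2.
House 1 favorite fruit: only lemons fits.
That leaves jeep as the vehicle for house 3.
By clue 8, the frog owner is in house 1.
So house 2 gets ferret for pet.
So: house 1 = frog/lemons/lacrosse/truck, house 2 = ferret/cherries/tennis/minivan, house 3 = fish/pears/volleyball/jeep, house 4 = rabbit/apples/hockey/pickup.

3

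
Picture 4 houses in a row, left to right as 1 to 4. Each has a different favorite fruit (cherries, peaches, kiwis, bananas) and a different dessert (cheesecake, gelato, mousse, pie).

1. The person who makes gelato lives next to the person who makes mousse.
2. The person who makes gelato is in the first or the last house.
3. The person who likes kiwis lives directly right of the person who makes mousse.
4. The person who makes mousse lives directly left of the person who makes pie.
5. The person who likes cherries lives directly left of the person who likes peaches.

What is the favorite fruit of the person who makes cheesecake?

The person who likes kiwis is narrowed to house 3 or 4; consider each.
Placing it in house 4 leads to a contradiction, so it's in house 3.
From clue 3, the person who makes mousse must be in house 2.
The person who makes pie is in house 3 (clue 4).
The person who makes gelato is in house 1 (clue 1).
From clue 5, the person who likes cherries must be in house 1.
Clue 5: the person who likes peaches is in house 2.
So house 4 gets bananas for favorite fruit.
That leaves cheesecake as the dessert for house 4.
So: house 1 = cherries/gelato, house 2 = peaches/mousse, house 3 = kiwis/pie, house 4 = bananas/cheesecake.

bananas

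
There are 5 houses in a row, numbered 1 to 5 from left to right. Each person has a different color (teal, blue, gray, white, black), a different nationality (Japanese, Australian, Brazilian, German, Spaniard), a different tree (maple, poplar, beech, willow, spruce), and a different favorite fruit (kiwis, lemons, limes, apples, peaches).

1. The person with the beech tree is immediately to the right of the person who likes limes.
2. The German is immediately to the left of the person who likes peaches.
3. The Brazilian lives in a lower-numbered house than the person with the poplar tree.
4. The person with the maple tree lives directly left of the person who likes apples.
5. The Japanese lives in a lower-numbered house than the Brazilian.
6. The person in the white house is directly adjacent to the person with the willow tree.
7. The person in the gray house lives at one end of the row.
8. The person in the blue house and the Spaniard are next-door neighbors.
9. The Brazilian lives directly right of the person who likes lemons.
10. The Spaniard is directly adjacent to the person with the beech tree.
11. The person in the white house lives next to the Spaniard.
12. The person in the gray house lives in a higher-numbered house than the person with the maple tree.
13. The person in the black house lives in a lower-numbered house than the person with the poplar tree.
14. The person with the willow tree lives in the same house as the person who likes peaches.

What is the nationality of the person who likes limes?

The person in the gray house is in house 5 (clue 12).
The Brazilian is narrowed to house 2 or 3 or 4; consider each.
Placing it in house 3 and house 4 leads to a contradiction, so it's in house 2.
The Japanese is in house 1 (clue 5).
Clue 9: the person who likes lemons is in house 1.
The person in the white house is narrowed to house 3 or 4; consider each.
Placing it in house 3 leads to a contradiction, so it's in house 4.
Clue 6 places the person with the willow tree in house 5.
The person who likes peaches is in house 5 (clue 14).
From clue 2, the German must be in house 4.
The person in the blue house is in house 2 (clue 8).
Clue 8: the Spaniard is in house 3.
From clue 10, the person with the beech tree must be in house 4.
So house 5 gets Australian for nationality.
Clue 1 places the person who likes limes in house 3.
By clue 13, the person in the black house is in house 1.
House 3 color: only teal fits.
The only tree still possible for house 3 is poplar.
From clue 4, the person with the maple tree must be in house 1.
Clue 4: the person who likes apples is in house 2.
House 2's tree must be spruce (nothing else left).
The only favorite fruit still possible for house 4 is kiwis.
So: house 1 = black/Japanese/maple/lemons, house 2 = blue/Brazilian/spruce/apples, house 3 = teal/Spaniard/poplar/limes, house 4 = white/German/beech/kiwis, house 5 = gray/Australian/willow/peaches.

Spaniard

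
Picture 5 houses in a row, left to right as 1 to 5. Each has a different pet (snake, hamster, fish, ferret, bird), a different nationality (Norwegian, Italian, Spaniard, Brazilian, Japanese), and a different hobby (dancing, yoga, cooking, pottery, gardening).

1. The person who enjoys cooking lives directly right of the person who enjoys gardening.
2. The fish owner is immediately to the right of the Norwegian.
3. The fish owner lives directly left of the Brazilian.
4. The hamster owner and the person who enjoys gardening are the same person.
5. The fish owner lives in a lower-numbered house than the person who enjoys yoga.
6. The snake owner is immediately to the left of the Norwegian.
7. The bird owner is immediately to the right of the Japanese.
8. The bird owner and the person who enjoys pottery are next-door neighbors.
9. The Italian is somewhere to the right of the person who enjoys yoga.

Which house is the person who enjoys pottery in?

Clue 5: the fish owner is in house 3.
The person who enjoys yoga is in house 4 (clue 5).
Clue 9: the Italian is in house 5.
House 4's nationality must be Brazilian (nothing else left).
By clue 2, the Norwegian is in house 2.
By clue 6, the snake owner is in house 1.
So house 2 gets hamster for pet.
That leaves bird as the pet for house 4.
House 5's pet must be ferret (nothing else left).
By clue 4, the person who enjoys gardening is in house 2.
By clue 7, the Japanese is in house 3.
So house 1 gets Spaniard for nationality.
So house 1 gets dancing for hobby.
House 5 hobby: only pottery fits.
So house 3 gets cooking for hobby.
So: house 1 = snake/Spaniard/dancing, house 2 = hamster/Norwegian/gardening, house 3 = fish/Japanese/cooking, house 4 = bird/Brazilian/yoga, house 5 = ferret/Italian/pottery.

5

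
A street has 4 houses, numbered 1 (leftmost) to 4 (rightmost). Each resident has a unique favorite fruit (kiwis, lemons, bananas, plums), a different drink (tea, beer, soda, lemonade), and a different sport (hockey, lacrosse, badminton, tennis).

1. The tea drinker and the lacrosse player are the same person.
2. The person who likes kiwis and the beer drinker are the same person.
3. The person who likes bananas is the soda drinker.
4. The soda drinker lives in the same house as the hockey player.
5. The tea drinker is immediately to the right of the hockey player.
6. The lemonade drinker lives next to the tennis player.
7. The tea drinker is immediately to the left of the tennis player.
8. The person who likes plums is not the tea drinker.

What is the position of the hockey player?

The person who likes bananas is narrowed to house 1 or 2; consider each.
Placing it in house 2 leads to a contradiction, so it's in house 1.
Clue 3: the soda drinker is in house 1.
From clue 4, the hockey player must be in house 1.
From clue 5, the tea drinker must be in house 2.
Clue 7: the tennis player is in house 3.
House 4's sport must be badminton (nothing else left).
By clue 6, the lemonade drinker is in house 4.
House 2's favorite fruit must be lemons (nothing else left).
House 3 drink: only beer fits.
So house 2 gets lacrosse for sport.
From clue 2, the person who likes kiwis must be in house 3.
So house 4 gets plums for favorite fruit.
So: house 1 = bananas/soda/hockey, house 2 = lemons/tea/lacrosse, house 3 = kiwis/beer/tennis, house 4 = plums/lemonade/badminton.

1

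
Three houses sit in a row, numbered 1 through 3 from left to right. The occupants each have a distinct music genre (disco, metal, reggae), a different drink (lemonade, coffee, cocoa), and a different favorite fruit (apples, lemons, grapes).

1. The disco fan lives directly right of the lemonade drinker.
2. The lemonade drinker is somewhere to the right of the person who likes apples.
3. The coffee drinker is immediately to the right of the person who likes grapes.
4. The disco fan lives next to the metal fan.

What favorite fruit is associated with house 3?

lemons

Clue 2 places the lemonade drinker in house 2.
From clue 2, the person who likes apples must be in house 1.
The only drink still possible for house 1 is cocoa.
House 3's drink must be coffee (nothing else left).
The only favorite fruit still possible for house 2 is grapes.
House 3's favorite fruit must be lemons (nothing else left).
Clue 1 places the disco fan in house 3.
Clue 4: the metal fan is in house 2.
The only music genre still possible for house 1 is reggae.
So: house 1 = reggae/cocoa/apples, house 2 = metal/lemonade/grapes, house 3 = disco/coffee/lemons.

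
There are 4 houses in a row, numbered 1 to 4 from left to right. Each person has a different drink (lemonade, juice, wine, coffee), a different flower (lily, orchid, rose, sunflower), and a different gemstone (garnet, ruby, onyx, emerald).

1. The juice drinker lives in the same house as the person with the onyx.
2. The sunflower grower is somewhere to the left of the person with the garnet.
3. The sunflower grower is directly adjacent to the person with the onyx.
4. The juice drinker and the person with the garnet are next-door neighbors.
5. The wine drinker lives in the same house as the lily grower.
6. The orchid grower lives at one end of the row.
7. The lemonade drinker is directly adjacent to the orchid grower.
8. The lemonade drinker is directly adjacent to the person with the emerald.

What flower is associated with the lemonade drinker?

sunflower

The lemonade drinker is narrowed to house 2 or 3; consider each.
Placing it in house 3 leads to a contradiction, so it's in house 2.
From clue 7, the orchid grower must be in house 1.
That leaves coffee as the drink for house 1.
House 2 gemstone: only ruby fits.
The only gemstone still possible for house 1 is emerald.
The juice drinker is narrowed to house 3 or 4; consider each.
Placing it in house 4 leads to a contradiction, so it's in house 3.
Clue 1: the person with the onyx is in house 3.
By clue 3, the sunflower grower is in house 2.
Clue 4: the person with the garnet is in house 4.
House 4's drink must be wine (nothing else left).
By clue 5, the lily grower is in house 4.
That leaves rose as the flower for house 3.
So: house 1 = coffee/orchid/emerald, house 2 = lemonade/sunflower/ruby, house 3 = juice/rose/onyx, house 4 = wine/lily/garnet.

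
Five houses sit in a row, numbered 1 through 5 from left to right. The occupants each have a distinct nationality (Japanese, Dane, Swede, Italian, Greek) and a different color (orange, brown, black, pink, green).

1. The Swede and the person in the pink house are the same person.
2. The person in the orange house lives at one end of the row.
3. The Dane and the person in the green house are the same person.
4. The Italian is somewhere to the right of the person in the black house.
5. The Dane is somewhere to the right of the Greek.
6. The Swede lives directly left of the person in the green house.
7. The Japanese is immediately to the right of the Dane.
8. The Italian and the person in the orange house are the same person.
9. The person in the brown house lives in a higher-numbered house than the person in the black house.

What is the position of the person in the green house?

The Italian is in house 5 (clue 8).
The person in the orange house is in house 5 (clue 8).
House 4's nationality must be Japanese (nothing else left).
The Dane is in house 3 (clue 7).
House 4 color: only brown fits.
The person in the green house is in house 3 (clue 3).
Clue 6 places the Swede in house 2.
The only nationality still possible for house 1 is Greek.
The person in the pink house is in house 2 (clue 1).
House 1 color: only black fits.
So: house 1 = Greek/black, house 2 = Swede/pink, house 3 = Dane/green, house 4 = Japanese/brown, house 5 = Italian/orange.

3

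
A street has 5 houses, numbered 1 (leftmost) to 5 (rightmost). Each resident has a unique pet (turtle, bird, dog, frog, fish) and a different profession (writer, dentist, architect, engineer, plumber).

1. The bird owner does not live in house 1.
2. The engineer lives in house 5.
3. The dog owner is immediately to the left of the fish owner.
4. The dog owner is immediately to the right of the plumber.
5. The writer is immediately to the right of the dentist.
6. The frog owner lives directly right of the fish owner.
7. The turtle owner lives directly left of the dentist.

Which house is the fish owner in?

From clue 2, the engineer must be in house 5.
So house 1 gets turtle for pet.
Clue 7: the dentist is in house 2.
The only profession still possible for house 1 is plumber.
Clue 4: the dog owner is in house 2.
The writer is in house 3 (clue 5).
So house 4 gets architect for profession.
From clue 3, the fish owner must be in house 3.
From clue 6, the frog owner must be in house 4.
That leaves bird as the pet for house 5.
So: house 1 = turtle/plumber, house 2 = dog/dentist, house 3 = fish/writer, house 4 = frog/architect, house 5 = bird/engineer.

3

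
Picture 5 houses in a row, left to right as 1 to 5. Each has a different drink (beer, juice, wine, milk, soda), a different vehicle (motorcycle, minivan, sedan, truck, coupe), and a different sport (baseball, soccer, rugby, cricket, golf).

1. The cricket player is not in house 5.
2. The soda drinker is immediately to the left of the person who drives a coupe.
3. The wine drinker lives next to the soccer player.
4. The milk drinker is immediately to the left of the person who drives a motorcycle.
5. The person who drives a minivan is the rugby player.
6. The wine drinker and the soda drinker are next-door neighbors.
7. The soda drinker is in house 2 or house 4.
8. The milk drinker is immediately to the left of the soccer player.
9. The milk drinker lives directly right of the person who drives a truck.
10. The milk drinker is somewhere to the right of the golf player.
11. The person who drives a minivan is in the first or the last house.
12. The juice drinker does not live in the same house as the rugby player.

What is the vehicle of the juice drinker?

truck

Clue 3: the soccer player is in house 4.
Clue 8 places the milk drinker in house 3.
By clue 9, the person who drives a truck is in house 2.
From clue 4, the person who drives a motorcycle must be in house 4.
Clue 6: the soda drinker is in house 4.
House 5 drink: only wine fits.
Clue 2 places the person who drives a coupe in house 5.
That leaves sedan as the vehicle for house 3.
The rugby player is in house 1 (clue 5).
From clue 12, the juice drinker must be in house 2.
That leaves beer as the drink for house 1.
So house 1 gets minivan for vehicle.
House 2 sport: only golf fits.
That leaves baseball as the sport for house 5.
House 3 sport: only cricket fits.
So: house 1 = beer/minivan/rugby, house 2 = juice/truck/golf, house 3 = milk/sedan/cricket, house 4 = soda/motorcycle/soccer, house 5 = wine/coupe/baseball.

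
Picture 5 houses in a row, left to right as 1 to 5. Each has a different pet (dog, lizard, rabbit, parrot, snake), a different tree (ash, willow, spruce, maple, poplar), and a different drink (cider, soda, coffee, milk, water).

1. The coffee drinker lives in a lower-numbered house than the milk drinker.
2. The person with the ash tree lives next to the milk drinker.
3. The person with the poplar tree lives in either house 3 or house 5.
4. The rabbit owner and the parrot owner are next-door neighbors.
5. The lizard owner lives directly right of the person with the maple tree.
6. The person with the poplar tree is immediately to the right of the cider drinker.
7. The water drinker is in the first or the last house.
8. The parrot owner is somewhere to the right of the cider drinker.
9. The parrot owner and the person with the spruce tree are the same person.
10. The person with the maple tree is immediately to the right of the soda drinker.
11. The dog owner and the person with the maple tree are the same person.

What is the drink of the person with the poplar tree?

So house 1 gets snake for pet.
The person with the poplar tree is narrowed to house 3 or 5; consider each.
Placing it in house 5 leads to a contradiction, so it's in house 3.
The cider drinker is in house 2 (clue 6).
So house 1 gets willow for tree.
House 2 pet: only dog fits.
From clue 11, the person with the maple tree must be in house 2.
Clue 5 places the lizard owner in house 3.
From clue 10, the soda drinker must be in house 1.
House 5's drink must be water (nothing else left).
Clue 1: the coffee drinker is in house 3.
By clue 1, the milk drinker is in house 4.
The person with the ash tree is in house 5 (clue 2).
House 4 tree: only spruce fits.
Clue 9: the parrot owner is in house 4.
So house 5 gets rabbit for pet.
So: house 1 = snake/willow/soda, house 2 = dog/maple/cider, house 3 = lizard/poplar/coffee, house 4 = parrot/spruce/milk, house 5 = rabbit/ash/water.

coffee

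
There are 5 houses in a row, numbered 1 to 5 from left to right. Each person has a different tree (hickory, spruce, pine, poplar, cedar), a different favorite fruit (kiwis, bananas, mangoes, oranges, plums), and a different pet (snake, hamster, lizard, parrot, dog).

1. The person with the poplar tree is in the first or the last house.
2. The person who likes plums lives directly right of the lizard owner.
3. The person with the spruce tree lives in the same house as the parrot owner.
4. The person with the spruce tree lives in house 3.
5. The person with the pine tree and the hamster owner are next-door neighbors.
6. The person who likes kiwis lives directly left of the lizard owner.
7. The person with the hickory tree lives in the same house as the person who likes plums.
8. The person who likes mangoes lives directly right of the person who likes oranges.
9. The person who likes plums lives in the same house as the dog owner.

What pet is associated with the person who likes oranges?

Clue 4 places the person with the spruce tree in house 3.
By clue 3, the parrot owner is in house 3.
By clue 2, the person who likes plums is in house 5.
The lizard owner is in house 4 (clue 2).
The person who likes kiwis is in house 3 (clue 6).
Clue 7: the person with the hickory tree is in house 5.
From clue 9, the dog owner must be in house 5.
House 1 tree: only poplar fits.
By clue 5, the person with the pine tree is in house 2.
Clue 5 places the hamster owner in house 1.
Clue 8: the person who likes mangoes is in house 2.
Clue 8 places the person who likes oranges in house 1.
That leaves cedar as the tree for house 4.
That leaves bananas as the favorite fruit for house 4.
The only pet still possible for house 2 is snake.
So: house 1 = poplar/oranges/hamster, house 2 = pine/mangoes/snake, house 3 = spruce/kiwis/parrot, house 4 = cedar/bananas/lizard, house 5 = hickory/plums/dog.

hamster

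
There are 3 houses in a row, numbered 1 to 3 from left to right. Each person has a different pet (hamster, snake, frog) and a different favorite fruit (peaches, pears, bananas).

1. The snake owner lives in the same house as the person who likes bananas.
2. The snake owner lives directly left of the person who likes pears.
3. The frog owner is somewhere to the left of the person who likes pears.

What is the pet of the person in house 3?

House 3 pet: only hamster fits.
The frog owner is narrowed to house 1 or 2; consider each.
Placing it in house 2 leads to a contradiction, so it's in house 1.
House 2's pet must be snake (nothing else left).
From clue 1, the person who likes bananas must be in house 2.
By clue 2, the person who likes pears is in house 3.
That leaves peaches as the favorite fruit for house 1.
So: house 1 = frog/peaches, house 2 = snake/bananas, house 3 = hamster/pears.

hamster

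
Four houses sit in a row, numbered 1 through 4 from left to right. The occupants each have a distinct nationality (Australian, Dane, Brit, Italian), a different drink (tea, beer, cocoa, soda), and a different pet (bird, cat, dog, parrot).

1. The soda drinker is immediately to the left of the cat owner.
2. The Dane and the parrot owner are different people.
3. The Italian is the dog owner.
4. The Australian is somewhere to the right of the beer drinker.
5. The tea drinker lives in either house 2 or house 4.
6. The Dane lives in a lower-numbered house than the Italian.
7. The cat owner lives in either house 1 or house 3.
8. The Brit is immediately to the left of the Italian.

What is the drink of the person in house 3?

cocoa

By clue 7, the cat owner is in house 3.
Clue 1 places the soda drinker in house 2.
The only drink still possible for house 4 is tea.
The Brit is narrowed to house 1 or 3; consider each.
Placing it in house 1 leads to a contradiction, so it's in house 3.
Clue 8 places the Italian in house 4.
House 1 nationality: only Dane fits.
House 2 nationality: only Australian fits.
By clue 3, the dog owner is in house 4.
By clue 4, the beer drinker is in house 1.
House 3 drink: only cocoa fits.
So house 1 gets bird for pet.
The only pet still possible for house 2 is parrot.
So: house 1 = Dane/beer/bird, house 2 = Australian/soda/parrot, house 3 = Brit/cocoa/cat, house 4 = Italian/tea/dog.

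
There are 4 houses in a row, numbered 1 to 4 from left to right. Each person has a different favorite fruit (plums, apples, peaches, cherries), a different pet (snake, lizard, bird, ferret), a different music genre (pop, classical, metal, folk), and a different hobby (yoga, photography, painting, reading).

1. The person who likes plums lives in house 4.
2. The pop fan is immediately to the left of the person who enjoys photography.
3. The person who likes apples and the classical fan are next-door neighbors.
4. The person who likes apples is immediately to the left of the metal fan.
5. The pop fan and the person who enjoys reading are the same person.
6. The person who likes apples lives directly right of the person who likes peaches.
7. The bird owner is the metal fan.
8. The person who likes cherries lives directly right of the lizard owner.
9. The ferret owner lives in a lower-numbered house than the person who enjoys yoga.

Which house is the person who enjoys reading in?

From clue 1, the person who likes plums must be in house 4.
The only favorite fruit still possible for house 1 is peaches.
Clue 6: the person who likes apples is in house 2.
House 3 favorite fruit: only cherries fits.
From clue 4, the metal fan must be in house 3.
By clue 7, the bird owner is in house 3.
From clue 8, the lizard owner must be in house 2.
That leaves ferret as the pet for house 1.
So house 4 gets snake for pet.
So house 4 gets folk for music genre.
House 1's music genre must be classical (nothing else left).
The only music genre still possible for house 2 is pop.
By clue 2, the person who enjoys photography is in house 3.
From clue 5, the person who enjoys reading must be in house 2.
So house 1 gets painting for hobby.
House 4's hobby must be yoga (nothing else left).
So: house 1 = peaches/ferret/classical/painting, house 2 = apples/lizard/pop/reading, house 3 = cherries/bird/metal/photography, house 4 = plums/snake/folk/yoga.

2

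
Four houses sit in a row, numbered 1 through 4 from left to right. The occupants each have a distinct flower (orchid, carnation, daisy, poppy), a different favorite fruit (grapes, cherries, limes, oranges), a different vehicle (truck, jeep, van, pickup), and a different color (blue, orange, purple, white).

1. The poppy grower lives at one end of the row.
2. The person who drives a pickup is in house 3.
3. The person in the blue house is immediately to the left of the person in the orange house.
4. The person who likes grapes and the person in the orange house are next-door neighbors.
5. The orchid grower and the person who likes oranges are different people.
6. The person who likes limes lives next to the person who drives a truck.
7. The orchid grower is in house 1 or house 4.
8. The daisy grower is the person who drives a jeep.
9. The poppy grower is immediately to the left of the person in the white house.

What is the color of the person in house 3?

The person who drives a pickup is in house 3 (clue 2).
The poppy grower is in house 1 (clue 9).
Clue 9 places the person in the white house in house 2.
Clue 3 places the person in the blue house in house 3.
The person in the orange house is in house 4 (clue 3).
Clue 4 places the person who likes grapes in house 3.
House 2 flower: only daisy fits.
That leaves carnation as the flower for house 3.
House 4 flower: only orchid fits.
The only favorite fruit still possible for house 4 is cherries.
The only color still possible for house 1 is purple.
Clue 8 places the person who drives a jeep in house 2.
So house 4 gets van for vehicle.
From clue 6, the person who likes limes must be in house 2.
So house 1 gets oranges for favorite fruit.
The only vehicle still possible for house 1 is truck.
So: house 1 = poppy/oranges/truck/purple, house 2 = daisy/limes/jeep/white, house 3 = carnation/grapes/pickup/blue, house 4 = orchid/cherries/van/orange.

blue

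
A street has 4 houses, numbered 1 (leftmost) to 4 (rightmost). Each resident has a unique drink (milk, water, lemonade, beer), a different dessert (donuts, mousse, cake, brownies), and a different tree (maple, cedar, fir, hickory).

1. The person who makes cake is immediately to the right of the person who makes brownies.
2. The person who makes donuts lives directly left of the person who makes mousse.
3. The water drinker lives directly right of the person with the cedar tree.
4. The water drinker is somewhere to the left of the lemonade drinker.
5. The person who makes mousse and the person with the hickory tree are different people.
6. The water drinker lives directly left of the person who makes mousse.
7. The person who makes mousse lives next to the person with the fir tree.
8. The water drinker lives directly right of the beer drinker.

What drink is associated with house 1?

House 1's dessert must be brownies (nothing else left).
Clue 1: the person who makes cake is in house 2.
So house 4 gets mousse for dessert.
The water drinker is in house 3 (clue 6).
Clue 7 places the person with the fir tree in house 3.
By clue 8, the beer drinker is in house 2.
House 1 drink: only milk fits.
So house 4 gets lemonade for drink.
The only dessert still possible for house 3 is donuts.
House 4 tree: only maple fits.
From clue 3, the person with the cedar tree must be in house 2.
House 1 tree: only hickory fits.
So: house 1 = milk/brownies/hickory, house 2 = beer/cake/cedar, house 3 = water/donuts/fir, house 4 = lemonade/mousse/maple.

milk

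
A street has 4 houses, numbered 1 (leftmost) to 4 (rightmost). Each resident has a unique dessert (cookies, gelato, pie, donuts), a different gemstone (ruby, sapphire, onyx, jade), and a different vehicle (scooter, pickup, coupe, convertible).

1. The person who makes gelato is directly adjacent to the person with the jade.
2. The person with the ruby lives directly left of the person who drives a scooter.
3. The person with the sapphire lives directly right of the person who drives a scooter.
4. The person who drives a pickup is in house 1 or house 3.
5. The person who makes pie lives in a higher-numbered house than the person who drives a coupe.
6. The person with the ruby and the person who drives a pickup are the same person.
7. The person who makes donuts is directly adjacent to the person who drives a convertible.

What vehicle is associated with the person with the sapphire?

coupe

House 4 vehicle: only convertible fits.
Clue 2 places the person with the ruby in house 1.
Clue 2 places the person who drives a scooter in house 2.
The person with the sapphire is in house 3 (clue 3).
Clue 6 places the person who drives a pickup in house 1.
Clue 7: the person who makes donuts is in house 3.
House 3's vehicle must be coupe (nothing else left).
From clue 1, the person who makes gelato must be in house 1.
Clue 1 places the person with the jade in house 2.
By clue 5, the person who makes pie is in house 4.
House 2's dessert must be cookies (nothing else left).
So house 4 gets onyx for gemstone.
So: house 1 = gelato/ruby/pickup, house 2 = cookies/jade/scooter, house 3 = donuts/sapphire/coupe, house 4 = pie/onyx/convertible.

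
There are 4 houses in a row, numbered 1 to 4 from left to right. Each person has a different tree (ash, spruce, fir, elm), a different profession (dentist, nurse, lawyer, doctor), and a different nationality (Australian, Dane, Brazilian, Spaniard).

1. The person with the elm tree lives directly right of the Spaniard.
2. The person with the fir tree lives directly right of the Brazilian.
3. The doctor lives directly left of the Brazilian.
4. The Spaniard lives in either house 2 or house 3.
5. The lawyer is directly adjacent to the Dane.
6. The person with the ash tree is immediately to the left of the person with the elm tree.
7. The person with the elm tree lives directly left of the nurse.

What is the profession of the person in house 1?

From clue 1, the person with the elm tree must be in house 3.
Clue 1: the Spaniard is in house 2.
Clue 6: the person with the ash tree is in house 2.
From clue 7, the nurse must be in house 4.
The only tree still possible for house 1 is spruce.
House 4 tree: only fir fits.
The doctor is in house 2 (clue 3).
So house 1 gets dentist for profession.
The only profession still possible for house 3 is lawyer.
House 3's nationality must be Brazilian (nothing else left).
Clue 5: the Dane is in house 4.
So house 1 gets Australian for nationality.
So: house 1 = spruce/dentist/Australian, house 2 = ash/doctor/Spaniard, house 3 = elm/lawyer/Brazilian, house 4 = fir/nurse/Dane.

dentist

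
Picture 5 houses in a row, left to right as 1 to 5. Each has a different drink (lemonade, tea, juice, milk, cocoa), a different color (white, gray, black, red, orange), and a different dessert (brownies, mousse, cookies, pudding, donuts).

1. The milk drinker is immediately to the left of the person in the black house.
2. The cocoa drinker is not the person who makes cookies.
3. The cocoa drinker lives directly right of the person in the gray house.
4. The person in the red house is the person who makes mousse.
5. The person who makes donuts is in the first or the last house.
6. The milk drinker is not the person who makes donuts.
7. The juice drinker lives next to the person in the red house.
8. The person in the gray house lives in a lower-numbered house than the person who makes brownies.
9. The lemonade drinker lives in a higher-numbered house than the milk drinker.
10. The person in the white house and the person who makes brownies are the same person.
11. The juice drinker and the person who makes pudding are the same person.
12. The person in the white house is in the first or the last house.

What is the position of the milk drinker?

From clue 12, the person in the white house must be in house 5.
By clue 10, the person who makes brownies is in house 5.
House 1 dessert: only donuts fits.
So house 1 gets tea for drink.
The milk drinker is narrowed to house 2 or 3; consider each.
Placing it in house 3 leads to a contradiction, so it's in house 2.
By clue 1, the person in the black house is in house 3.
From clue 7, the juice drinker must be in house 3.
By clue 11, the person who makes pudding is in house 3.
House 4's drink must be lemonade (nothing else left).
The only drink still possible for house 5 is cocoa.
That leaves orange as the color for house 1.
Clue 3: the person in the gray house is in house 4.
The only color still possible for house 2 is red.
By clue 4, the person who makes mousse is in house 2.
House 4's dessert must be cookies (nothing else left).
So: house 1 = tea/orange/donuts, house 2 = milk/red/mousse, house 3 = juice/black/pudding, house 4 = lemonade/gray/cookies, house 5 = cocoa/white/brownies.

2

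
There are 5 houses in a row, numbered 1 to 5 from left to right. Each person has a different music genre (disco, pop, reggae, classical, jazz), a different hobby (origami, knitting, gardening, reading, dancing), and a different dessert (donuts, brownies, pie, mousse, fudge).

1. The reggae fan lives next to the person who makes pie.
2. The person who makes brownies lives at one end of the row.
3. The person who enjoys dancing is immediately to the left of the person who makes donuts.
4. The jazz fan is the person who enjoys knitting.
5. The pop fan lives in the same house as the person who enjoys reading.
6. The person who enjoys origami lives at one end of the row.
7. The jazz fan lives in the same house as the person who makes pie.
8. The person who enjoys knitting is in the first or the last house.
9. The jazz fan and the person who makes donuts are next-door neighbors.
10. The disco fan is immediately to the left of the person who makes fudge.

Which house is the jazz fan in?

The jazz fan is narrowed to house 1 or 5; consider each.
Placing it in house 1 leads to a contradiction, so it's in house 5.
The person who enjoys knitting is in house 5 (clue 4).
Clue 7 places the person who makes pie in house 5.
By clue 9, the person who makes donuts is in house 4.
Clue 1 places the reggae fan in house 4.
Clue 3: the person who enjoys dancing is in house 3.
House 1's hobby must be origami (nothing else left).
The only dessert still possible for house 1 is brownies.
Clue 5: the pop fan is in house 2.
Clue 5: the person who enjoys reading is in house 2.
House 3's music genre must be classical (nothing else left).
House 4 hobby: only gardening fits.
From clue 10, the person who makes fudge must be in house 2.
So house 1 gets disco for music genre.
That leaves mousse as the dessert for house 3.
So: house 1 = disco/origami/brownies, house 2 = pop/reading/fudge, house 3 = classical/dancing/mousse, house 4 = reggae/gardening/donuts, house 5 = jazz/knitting/pie.

5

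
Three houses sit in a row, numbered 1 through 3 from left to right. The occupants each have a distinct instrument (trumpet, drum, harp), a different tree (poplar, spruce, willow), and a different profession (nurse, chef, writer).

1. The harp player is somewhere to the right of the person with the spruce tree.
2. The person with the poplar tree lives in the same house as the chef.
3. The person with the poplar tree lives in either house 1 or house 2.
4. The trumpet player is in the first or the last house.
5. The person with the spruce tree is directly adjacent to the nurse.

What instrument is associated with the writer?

House 3 tree: only willow fits.
The harp player is narrowed to house 2 or 3; consider each.
Placing it in house 2 leads to a contradiction, so it's in house 3.
House 2's instrument must be drum (nothing else left).
House 1 instrument: only trumpet fits.
The person with the poplar tree is narrowed to house 1 or 2; consider each.
Placing it in house 2 leads to a contradiction, so it's in house 1.
Clue 2 places the chef in house 1.
The only tree still possible for house 2 is spruce.
From clue 5, the nurse must be in house 3.
House 2 profession: only writer fits.
So: house 1 = trumpet/poplar/chef, house 2 = drum/spruce/writer, house 3 = harp/willow/nurse.

drum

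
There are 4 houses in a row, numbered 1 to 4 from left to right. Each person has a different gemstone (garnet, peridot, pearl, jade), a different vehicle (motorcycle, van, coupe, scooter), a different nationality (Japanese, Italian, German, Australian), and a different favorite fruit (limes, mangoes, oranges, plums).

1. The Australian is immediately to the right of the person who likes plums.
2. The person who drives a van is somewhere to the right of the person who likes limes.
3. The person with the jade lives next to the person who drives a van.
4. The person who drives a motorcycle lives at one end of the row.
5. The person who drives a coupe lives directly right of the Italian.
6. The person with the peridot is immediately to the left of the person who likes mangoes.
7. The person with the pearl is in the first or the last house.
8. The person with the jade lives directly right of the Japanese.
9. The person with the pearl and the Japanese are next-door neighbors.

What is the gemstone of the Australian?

jade

The person with the jade is narrowed to house 3 or 4; consider each.
Placing it in house 4 leads to a contradiction, so it's in house 3.
By clue 8, the Japanese is in house 2.
The person with the pearl is in house 1 (clue 9).
That leaves garnet as the gemstone for house 4.
Clue 6 places the person who likes mangoes in house 3.
House 2's gemstone must be peridot (nothing else left).
House 3's vehicle must be scooter (nothing else left).
That leaves plums as the favorite fruit for house 2.
The only favorite fruit still possible for house 4 is oranges.
The Australian is in house 3 (clue 1).
So house 1 gets motorcycle for vehicle.
House 4 nationality: only German fits.
That leaves limes as the favorite fruit for house 1.
Clue 5: the person who drives a coupe is in house 2.
House 4's vehicle must be van (nothing else left).
So house 1 gets Italian for nationality.
So: house 1 = pearl/motorcycle/Italian/limes, house 2 = peridot/coupe/Japanese/plums, house 3 = jade/scooter/Australian/mangoes, house 4 = garnet/van/German/oranges.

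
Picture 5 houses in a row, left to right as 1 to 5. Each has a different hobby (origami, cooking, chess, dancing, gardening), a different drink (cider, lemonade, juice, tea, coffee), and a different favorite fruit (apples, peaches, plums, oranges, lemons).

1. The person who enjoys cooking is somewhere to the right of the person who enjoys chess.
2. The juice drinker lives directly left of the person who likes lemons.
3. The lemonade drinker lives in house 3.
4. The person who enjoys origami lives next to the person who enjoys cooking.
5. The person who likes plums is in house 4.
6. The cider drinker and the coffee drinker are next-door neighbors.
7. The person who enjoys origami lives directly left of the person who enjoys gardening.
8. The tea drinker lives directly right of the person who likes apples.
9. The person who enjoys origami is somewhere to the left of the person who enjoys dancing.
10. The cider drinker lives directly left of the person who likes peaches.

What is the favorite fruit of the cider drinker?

Clue 3 places the lemonade drinker in house 3.
Clue 5: the person who likes plums is in house 4.
That leaves coffee as the drink for house 5.
Clue 6: the cider drinker is in house 4.
The person who likes peaches is in house 5 (clue 10).
House 1's drink must be juice (nothing else left).
The only drink still possible for house 2 is tea.
By clue 2, the person who likes lemons is in house 2.
By clue 8, the person who likes apples is in house 1.
The only favorite fruit still possible for house 3 is oranges.
The person who enjoys chess is narrowed to house 1 or 2 or 3 or 4; consider each.
Placing it in house 2 and house 3 and house 4 leads to a contradiction, so it's in house 1.
The person who enjoys dancing is narrowed to house 3 or 4 or 5; consider each.
Placing it in house 3 and house 4 leads to a contradiction, so it's in house 5.
The person who enjoys gardening is narrowed to house 3 or 4; consider each.
Placing it in house 3 leads to a contradiction, so it's in house 4.
By clue 7, the person who enjoys origami is in house 3.
So house 2 gets cooking for hobby.
So: house 1 = chess/juice/apples, house 2 = cooking/tea/lemons, house 3 = origami/lemonade/oranges, house 4 = gardening/cider/plums, house 5 = dancing/coffee/peaches.

plums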